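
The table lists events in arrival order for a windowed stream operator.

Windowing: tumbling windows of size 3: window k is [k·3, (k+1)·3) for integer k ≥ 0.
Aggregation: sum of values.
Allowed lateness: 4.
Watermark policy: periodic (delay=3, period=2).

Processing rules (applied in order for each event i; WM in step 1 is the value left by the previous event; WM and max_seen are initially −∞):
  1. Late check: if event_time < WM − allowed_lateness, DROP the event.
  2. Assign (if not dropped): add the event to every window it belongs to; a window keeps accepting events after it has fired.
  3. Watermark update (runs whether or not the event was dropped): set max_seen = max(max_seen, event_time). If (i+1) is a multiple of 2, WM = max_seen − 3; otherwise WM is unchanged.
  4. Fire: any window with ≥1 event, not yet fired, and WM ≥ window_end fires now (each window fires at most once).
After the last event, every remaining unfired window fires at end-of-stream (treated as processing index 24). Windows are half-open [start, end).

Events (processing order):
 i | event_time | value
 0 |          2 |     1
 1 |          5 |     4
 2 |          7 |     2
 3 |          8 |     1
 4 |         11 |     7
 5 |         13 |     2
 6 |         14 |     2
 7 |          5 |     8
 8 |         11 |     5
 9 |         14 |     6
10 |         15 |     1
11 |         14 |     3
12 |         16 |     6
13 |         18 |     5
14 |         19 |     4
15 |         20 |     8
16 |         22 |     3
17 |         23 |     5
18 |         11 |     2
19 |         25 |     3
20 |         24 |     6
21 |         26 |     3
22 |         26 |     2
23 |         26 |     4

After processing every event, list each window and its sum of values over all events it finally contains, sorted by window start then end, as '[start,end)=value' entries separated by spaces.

[0,3)=1 [3,6)=4 [6,9)=3 [9,12)=12 [12,15)=13 [15,18)=7 [18,21)=17 [21,24)=8 [24,27)=18

i=0 t=2 v=1: → [0,3); WM=−∞
i=1 t=5 v=4: → [3,6); WM=2
i=2 t=7 v=2: → [6,9); WM=2
i=3 t=8 v=1: → [6,9); WM=5; [0,3) fires=1
i=4 t=11 v=7: → [9,12); WM=5
i=5 t=13 v=2: → [12,15); WM=10; [3,6) fires=4 [6,9) fires=3
i=6 t=14 v=2: → [12,15); WM=10
i=7 t=5 v=8: DROP (t<10-4); WM=11
i=8 t=11 v=5: → [9,12); WM=11
i=9 t=14 v=6: → [12,15); WM=11
i=10 t=15 v=1: → [15,18); WM=11
i=11 t=14 v=3: → [12,15); WM=12; [9,12) fires=12
i=12 t=16 v=6: → [15,18); WM=12
i=13 t=18 v=5: → [18,21); WM=15; [12,15) fires=13
i=14 t=19 v=4: → [18,21); WM=15
i=15 t=20 v=8: → [18,21); WM=17
i=16 t=22 v=3: → [21,24); WM=17
i=17 t=23 v=5: → [21,24); WM=20; [15,18) fires=7
i=18 t=11 v=2: DROP (t<20-4); WM=20
i=19 t=25 v=3: → [24,27); WM=22; [18,21) fires=17
i=20 t=24 v=6: → [24,27); WM=22
i=21 t=26 v=3: → [24,27); WM=23
i=22 t=26 v=2: → [24,27); WM=23
i=23 t=26 v=4: → [24,27); WM=23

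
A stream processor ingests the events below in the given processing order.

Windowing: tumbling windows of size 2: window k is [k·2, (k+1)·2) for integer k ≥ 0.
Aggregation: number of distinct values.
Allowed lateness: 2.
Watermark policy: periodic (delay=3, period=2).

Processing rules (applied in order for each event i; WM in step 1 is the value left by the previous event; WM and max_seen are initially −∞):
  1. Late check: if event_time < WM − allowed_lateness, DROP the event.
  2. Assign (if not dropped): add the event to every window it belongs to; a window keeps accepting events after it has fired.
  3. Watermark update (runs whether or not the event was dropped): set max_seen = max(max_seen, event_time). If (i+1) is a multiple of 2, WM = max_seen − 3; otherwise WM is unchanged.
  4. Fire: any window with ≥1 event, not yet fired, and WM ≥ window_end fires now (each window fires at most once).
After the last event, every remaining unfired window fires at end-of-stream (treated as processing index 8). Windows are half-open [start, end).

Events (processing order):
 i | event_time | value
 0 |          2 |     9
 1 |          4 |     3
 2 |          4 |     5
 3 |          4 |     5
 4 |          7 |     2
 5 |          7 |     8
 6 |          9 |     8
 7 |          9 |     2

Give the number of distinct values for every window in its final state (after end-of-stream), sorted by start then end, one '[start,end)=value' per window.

[2,4)=1 [4,6)=2 [6,8)=2 [8,10)=2

i=0 t=2 v=9: → [2,4); WM=−∞
i=1 t=4 v=3: → [4,6); WM=1
i=2 t=4 v=5: → [4,6); WM=1
i=3 t=4 v=5: → [4,6); WM=1
i=4 t=7 v=2: → [6,8); WM=1
i=5 t=7 v=8: → [6,8); WM=4; [2,4) fires=1
i=6 t=9 v=8: → [8,10); WM=4
i=7 t=9 v=2: → [8,10); WM=6; [4,6) fires=2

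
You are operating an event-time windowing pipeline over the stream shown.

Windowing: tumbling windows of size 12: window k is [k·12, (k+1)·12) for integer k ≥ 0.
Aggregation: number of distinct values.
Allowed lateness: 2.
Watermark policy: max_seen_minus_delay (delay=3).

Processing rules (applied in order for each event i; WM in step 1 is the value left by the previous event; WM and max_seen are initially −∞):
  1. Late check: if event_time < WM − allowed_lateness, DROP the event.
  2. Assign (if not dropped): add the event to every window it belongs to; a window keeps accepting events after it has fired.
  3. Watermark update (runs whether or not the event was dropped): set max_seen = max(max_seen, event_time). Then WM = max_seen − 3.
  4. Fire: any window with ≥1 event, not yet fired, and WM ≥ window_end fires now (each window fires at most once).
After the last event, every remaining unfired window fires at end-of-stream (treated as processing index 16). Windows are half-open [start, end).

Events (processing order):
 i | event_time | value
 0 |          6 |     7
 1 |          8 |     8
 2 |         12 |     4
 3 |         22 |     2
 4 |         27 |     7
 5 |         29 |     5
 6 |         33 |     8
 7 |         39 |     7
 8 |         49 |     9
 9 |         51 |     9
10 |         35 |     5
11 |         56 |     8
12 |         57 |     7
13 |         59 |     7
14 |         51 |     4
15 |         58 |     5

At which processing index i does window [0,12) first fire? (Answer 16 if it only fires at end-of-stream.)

i=0 t=6 v=7: → [0,12); WM=3
i=1 t=8 v=8: → [0,12); WM=5
i=2 t=12 v=4: → [12,24); WM=9
i=3 t=22 v=2: → [12,24); WM=19; [0,12) fires=2
i=4 t=27 v=7: → [24,36); WM=24; [12,24) fires=2
i=5 t=29 v=5: → [24,36); WM=26
i=6 t=33 v=8: → [24,36); WM=30
i=7 t=39 v=7: → [36,48); WM=36; [24,36) fires=3
i=8 t=49 v=9: → [48,60); WM=46
i=9 t=51 v=9: → [48,60); WM=48; [36,48) fires=1
i=10 t=35 v=5: DROP (t<48-2); WM=48
i=11 t=56 v=8: → [48,60); WM=53
i=12 t=57 v=7: → [48,60); WM=54
i=13 t=59 v=7: → [48,60); WM=56
i=14 t=51 v=4: DROP (t<56-2); WM=56
i=15 t=58 v=5: → [48,60); WM=56

3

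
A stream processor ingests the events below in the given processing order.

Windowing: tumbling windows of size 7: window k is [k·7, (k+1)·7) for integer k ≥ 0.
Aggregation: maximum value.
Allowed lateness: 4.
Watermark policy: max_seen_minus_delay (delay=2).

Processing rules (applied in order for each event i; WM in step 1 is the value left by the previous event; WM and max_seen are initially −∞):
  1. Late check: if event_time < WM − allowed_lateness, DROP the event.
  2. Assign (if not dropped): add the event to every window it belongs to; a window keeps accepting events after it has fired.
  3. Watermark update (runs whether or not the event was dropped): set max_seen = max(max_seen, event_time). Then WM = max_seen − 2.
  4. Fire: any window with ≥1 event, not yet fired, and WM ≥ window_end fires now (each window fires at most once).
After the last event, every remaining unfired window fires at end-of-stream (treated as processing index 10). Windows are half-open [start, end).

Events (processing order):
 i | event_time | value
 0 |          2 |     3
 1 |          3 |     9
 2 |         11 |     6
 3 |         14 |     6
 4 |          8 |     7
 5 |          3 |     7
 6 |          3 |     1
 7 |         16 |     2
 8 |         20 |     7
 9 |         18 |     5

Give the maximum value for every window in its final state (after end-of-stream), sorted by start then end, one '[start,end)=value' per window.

i=0 t=2 v=3: → [0,7); WM=0
i=1 t=3 v=9: → [0,7); WM=1
i=2 t=11 v=6: → [7,14); WM=9; [0,7) fires=9
i=3 t=14 v=6: → [14,21); WM=12
i=4 t=8 v=7: → [7,14); WM=12
i=5 t=3 v=7: DROP (t<12-4); WM=12
i=6 t=3 v=1: DROP (t<12-4); WM=12
i=7 t=16 v=2: → [14,21); WM=14; [7,14) fires=7
i=8 t=20 v=7: → [14,21); WM=18
i=9 t=18 v=5: → [14,21); WM=18

[0,7)=9 [7,14)=7 [14,21)=7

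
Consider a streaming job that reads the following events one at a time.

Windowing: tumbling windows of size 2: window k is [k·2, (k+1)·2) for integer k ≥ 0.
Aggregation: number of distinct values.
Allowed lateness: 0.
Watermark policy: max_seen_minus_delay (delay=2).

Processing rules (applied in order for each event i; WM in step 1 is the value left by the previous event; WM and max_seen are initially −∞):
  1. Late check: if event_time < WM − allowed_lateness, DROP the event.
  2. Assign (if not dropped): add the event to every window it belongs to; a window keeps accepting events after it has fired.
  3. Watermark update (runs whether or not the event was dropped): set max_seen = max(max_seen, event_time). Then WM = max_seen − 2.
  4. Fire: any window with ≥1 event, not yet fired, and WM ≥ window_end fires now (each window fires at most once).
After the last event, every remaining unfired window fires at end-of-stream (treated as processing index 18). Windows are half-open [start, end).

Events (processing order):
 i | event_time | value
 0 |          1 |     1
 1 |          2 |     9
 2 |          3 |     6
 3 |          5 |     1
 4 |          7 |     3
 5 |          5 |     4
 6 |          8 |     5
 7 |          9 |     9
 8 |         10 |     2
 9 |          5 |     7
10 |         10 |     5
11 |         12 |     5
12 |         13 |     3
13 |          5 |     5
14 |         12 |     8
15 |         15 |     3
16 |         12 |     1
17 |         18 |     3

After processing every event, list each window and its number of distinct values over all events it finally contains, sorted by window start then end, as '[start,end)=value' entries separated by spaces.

[0,2)=1 [2,4)=2 [4,6)=2 [6,8)=1 [8,10)=2 [10,12)=2 [12,14)=3 [14,16)=1 [18,20)=1

i=0 t=1 v=1: → [0,2); WM=-1
i=1 t=2 v=9: → [2,4); WM=0
i=2 t=3 v=6: → [2,4); WM=1
i=3 t=5 v=1: → [4,6); WM=3; [0,2) fires=1
i=4 t=7 v=3: → [6,8); WM=5; [2,4) fires=2
i=5 t=5 v=4: → [4,6); WM=5
i=6 t=8 v=5: → [8,10); WM=6; [4,6) fires=2
i=7 t=9 v=9: → [8,10); WM=7
i=8 t=10 v=2: → [10,12); WM=8; [6,8) fires=1
i=9 t=5 v=7: DROP (t<8-0); WM=8
i=10 t=10 v=5: → [10,12); WM=8
i=11 t=12 v=5: → [12,14); WM=10; [8,10) fires=2
i=12 t=13 v=3: → [12,14); WM=11
i=13 t=5 v=5: DROP (t<11-0); WM=11
i=14 t=12 v=8: → [12,14); WM=11
i=15 t=15 v=3: → [14,16); WM=13; [10,12) fires=2
i=16 t=12 v=1: DROP (t<13-0); WM=13
i=17 t=18 v=3: → [18,20); WM=16; [12,14) fires=3 [14,16) fires=1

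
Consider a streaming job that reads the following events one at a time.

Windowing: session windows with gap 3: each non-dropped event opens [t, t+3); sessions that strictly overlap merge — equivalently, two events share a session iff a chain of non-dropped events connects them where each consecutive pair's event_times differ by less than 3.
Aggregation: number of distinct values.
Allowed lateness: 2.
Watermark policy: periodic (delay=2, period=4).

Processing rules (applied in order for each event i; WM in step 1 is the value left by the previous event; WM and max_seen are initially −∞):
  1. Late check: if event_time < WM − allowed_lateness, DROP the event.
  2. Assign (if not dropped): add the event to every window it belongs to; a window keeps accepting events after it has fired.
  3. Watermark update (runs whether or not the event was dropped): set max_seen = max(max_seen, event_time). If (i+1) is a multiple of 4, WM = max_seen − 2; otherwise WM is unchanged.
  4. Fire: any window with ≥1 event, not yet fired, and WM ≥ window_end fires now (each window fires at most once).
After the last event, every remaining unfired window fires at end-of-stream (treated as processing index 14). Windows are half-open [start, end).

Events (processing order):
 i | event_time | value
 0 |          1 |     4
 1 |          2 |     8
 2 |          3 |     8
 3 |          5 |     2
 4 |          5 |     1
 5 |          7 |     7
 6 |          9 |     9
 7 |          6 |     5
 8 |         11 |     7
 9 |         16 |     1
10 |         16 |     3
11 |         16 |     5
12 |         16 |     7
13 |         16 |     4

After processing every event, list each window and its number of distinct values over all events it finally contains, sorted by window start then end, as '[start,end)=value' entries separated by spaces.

[1,14)=7 [16,19)=5

i=0 t=1 v=4: → [1,4); WM=−∞
i=1 t=2 v=8: → [1,5); WM=−∞
i=2 t=3 v=8: → [1,6); WM=−∞
i=3 t=5 v=2: → [1,8); WM=3
i=4 t=5 v=1: → [1,8); WM=3
i=5 t=7 v=7: → [1,10); WM=3
i=6 t=9 v=9: → [1,12); WM=3
i=7 t=6 v=5: → [1,12); WM=7
i=8 t=11 v=7: → [1,14); WM=7
i=9 t=16 v=1: → [16,19); WM=7
i=10 t=16 v=3: → [16,19); WM=7
i=11 t=16 v=5: → [16,19); WM=14
i=12 t=16 v=7: → [16,19); WM=14
i=13 t=16 v=4: → [16,19); WM=14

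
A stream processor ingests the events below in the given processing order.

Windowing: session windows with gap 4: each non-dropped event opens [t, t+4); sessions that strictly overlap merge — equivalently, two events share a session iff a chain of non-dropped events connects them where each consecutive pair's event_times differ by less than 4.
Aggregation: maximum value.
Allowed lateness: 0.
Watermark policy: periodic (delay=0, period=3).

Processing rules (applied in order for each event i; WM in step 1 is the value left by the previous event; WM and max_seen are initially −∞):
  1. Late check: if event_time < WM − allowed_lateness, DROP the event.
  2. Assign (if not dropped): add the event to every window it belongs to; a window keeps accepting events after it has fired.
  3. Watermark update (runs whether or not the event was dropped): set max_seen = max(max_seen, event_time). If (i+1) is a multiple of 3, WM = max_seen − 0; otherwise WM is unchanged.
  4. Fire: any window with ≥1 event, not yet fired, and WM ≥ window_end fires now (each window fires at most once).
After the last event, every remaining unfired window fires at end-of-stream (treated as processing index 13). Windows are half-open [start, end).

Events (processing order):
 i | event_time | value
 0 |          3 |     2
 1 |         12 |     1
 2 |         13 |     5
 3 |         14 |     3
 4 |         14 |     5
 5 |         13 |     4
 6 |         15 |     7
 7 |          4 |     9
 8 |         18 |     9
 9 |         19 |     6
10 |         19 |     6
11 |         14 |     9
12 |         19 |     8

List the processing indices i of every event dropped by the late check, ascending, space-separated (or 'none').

i=0 t=3 v=2: → [3,7); WM=−∞
i=1 t=12 v=1: → [12,16); WM=−∞
i=2 t=13 v=5: → [12,17); WM=13
i=3 t=14 v=3: → [12,18); WM=13
i=4 t=14 v=5: → [12,18); WM=13
i=5 t=13 v=4: → [12,18); WM=14
i=6 t=15 v=7: → [12,19); WM=14
i=7 t=4 v=9: DROP (t<14-0); WM=14
i=8 t=18 v=9: → [12,22); WM=18
i=9 t=19 v=6: → [12,23); WM=18
i=10 t=19 v=6: → [12,23); WM=18
i=11 t=14 v=9: DROP (t<18-0); WM=19
i=12 t=19 v=8: → [12,23); WM=19

7 11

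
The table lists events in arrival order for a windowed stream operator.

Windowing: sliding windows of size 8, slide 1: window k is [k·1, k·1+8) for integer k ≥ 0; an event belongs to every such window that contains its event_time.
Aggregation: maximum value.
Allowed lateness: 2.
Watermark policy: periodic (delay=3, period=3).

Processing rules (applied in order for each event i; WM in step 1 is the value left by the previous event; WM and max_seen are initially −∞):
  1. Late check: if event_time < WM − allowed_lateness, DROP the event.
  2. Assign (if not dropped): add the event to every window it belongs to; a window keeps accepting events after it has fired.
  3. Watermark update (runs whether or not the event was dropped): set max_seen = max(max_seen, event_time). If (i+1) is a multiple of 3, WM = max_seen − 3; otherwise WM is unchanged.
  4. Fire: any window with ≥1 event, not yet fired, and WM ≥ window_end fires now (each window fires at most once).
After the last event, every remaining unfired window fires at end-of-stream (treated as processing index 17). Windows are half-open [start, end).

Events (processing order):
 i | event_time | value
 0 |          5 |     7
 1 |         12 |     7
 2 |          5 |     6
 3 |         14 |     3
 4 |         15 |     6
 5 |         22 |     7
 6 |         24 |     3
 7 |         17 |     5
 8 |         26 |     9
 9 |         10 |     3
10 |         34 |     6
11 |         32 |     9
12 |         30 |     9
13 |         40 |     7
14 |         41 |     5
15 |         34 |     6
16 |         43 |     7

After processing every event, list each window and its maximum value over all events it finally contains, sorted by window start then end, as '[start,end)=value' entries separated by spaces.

i=0 t=5 v=7: → [5,13),[4,12),[3,11),[2,10),[1,9),[0,8); WM=−∞
i=1 t=12 v=7: → [12,20),[11,19),[10,18),[9,17),[8,16),[7,15),[6,14),[5,13); WM=−∞
i=2 t=5 v=6: → [5,13),[4,12),[3,11),[2,10),[1,9),[0,8); WM=9; [0,8) fires=7 [1,9) fires=7
i=3 t=14 v=3: → [14,22),[13,21),[12,20),[11,19),[10,18),[9,17),[8,16),[7,15); WM=9
i=4 t=15 v=6: → [15,23),[14,22),[13,21),[12,20),[11,19),[10,18),[9,17),[8,16); WM=9
i=5 t=22 v=7: → [22,30),[21,29),[20,28),[19,27),[18,26),[17,25),[16,24),[15,23); WM=19; [2,10) fires=7 [3,11) fires=7 [4,12) fires=7 [5,13) fires=7 [6,14) fires=7 [7,15) fires=7 [8,16) fires=7 [9,17) fires=7 [10,18) fires=7 [11,19) fires=7
i=6 t=24 v=3: → [24,32),[23,31),[22,30),[21,29),[20,28),[19,27),[18,26),[17,25); WM=19
i=7 t=17 v=5: → [17,25),[16,24),[15,23),[14,22),[13,21),[12,20),[11,19),[10,18); WM=19
i=8 t=26 v=9: → [26,34),[25,33),[24,32),[23,31),[22,30),[21,29),[20,28),[19,27); WM=23; [12,20) fires=7 [13,21) fires=6 [14,22) fires=6 [15,23) fires=7
i=9 t=10 v=3: DROP (t<23-2); WM=23
i=10 t=34 v=6: → [34,42),[33,41),[32,40),[31,39),[30,38),[29,37),[28,36),[27,35); WM=23
i=11 t=32 v=9: → [32,40),[31,39),[30,38),[29,37),[28,36),[27,35),[26,34),[25,33); WM=31; [16,24) fires=7 [17,25) fires=7 [18,26) fires=7 [19,27) fires=9 [20,28) fires=9 [21,29) fires=9 [22,30) fires=9 [23,31) fires=9
i=12 t=30 v=9: → [30,38),[29,37),[28,36),[27,35),[26,34),[25,33),[24,32),[23,31); WM=31
i=13 t=40 v=7: → [40,48),[39,47),[38,46),[37,45),[36,44),[35,43),[34,42),[33,41); WM=31
i=14 t=41 v=5: → [41,49),[40,48),[39,47),[38,46),[37,45),[36,44),[35,43),[34,42); WM=38; [24,32) fires=9 [25,33) fires=9 [26,34) fires=9 [27,35) fires=9 [28,36) fires=9 [29,37) fires=9 [30,38) fires=9
i=15 t=34 v=6: DROP (t<38-2); WM=38
i=16 t=43 v=7: → [43,51),[42,50),[41,49),[40,48),[39,47),[38,46),[37,45),[36,44); WM=38

[0,8)=7 [1,9)=7 [2,10)=7 [3,11)=7 [4,12)=7 [5,13)=7 [6,14)=7 [7,15)=7 [8,16)=7 [9,17)=7 [10,18)=7 [11,19)=7 [12,20)=7 [13,21)=6 [14,22)=6 [15,23)=7 [16,24)=7 [17,25)=7 [18,26)=7 [19,27)=9 [20,28)=9 [21,29)=9 [22,30)=9 [23,31)=9 [24,32)=9 [25,33)=9 [26,34)=9 [27,35)=9 [28,36)=9 [29,37)=9 [30,38)=9 [31,39)=9 [32,40)=9 [33,41)=7 [34,42)=7 [35,43)=7 [36,44)=7 [37,45)=7 [38,46)=7 [39,47)=7 [40,48)=7 [41,49)=7 [42,50)=7 [43,51)=7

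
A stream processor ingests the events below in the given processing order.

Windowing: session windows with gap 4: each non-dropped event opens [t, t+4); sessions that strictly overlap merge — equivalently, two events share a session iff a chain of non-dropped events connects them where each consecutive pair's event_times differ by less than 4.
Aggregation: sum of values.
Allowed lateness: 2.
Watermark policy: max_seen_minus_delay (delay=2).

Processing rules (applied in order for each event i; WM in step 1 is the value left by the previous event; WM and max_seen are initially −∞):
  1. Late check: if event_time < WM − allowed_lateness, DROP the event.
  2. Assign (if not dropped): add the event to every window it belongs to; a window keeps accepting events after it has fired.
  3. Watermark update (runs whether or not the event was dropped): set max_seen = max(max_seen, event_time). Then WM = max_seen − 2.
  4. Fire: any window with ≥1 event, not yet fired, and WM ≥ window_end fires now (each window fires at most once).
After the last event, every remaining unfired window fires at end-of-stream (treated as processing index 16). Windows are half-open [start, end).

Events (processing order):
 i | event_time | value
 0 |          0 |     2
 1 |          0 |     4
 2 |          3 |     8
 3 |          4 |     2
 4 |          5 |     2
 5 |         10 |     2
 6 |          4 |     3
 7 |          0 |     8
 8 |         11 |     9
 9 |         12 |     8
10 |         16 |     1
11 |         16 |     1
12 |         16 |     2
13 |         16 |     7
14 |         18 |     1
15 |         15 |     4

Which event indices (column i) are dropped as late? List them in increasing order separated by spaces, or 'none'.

6 7

i=0 t=0 v=2: → [0,4); WM=-2
i=1 t=0 v=4: → [0,4); WM=-2
i=2 t=3 v=8: → [0,7); WM=1
i=3 t=4 v=2: → [0,8); WM=2
i=4 t=5 v=2: → [0,9); WM=3
i=5 t=10 v=2: → [10,14); WM=8
i=6 t=4 v=3: DROP (t<8-2); WM=8
i=7 t=0 v=8: DROP (t<8-2); WM=8
i=8 t=11 v=9: → [10,15); WM=9
i=9 t=12 v=8: → [10,16); WM=10
i=10 t=16 v=1: → [16,20); WM=14
i=11 t=16 v=1: → [16,20); WM=14
i=12 t=16 v=2: → [16,20); WM=14
i=13 t=16 v=7: → [16,20); WM=14
i=14 t=18 v=1: → [16,22); WM=16
i=15 t=15 v=4: → [10,22); WM=16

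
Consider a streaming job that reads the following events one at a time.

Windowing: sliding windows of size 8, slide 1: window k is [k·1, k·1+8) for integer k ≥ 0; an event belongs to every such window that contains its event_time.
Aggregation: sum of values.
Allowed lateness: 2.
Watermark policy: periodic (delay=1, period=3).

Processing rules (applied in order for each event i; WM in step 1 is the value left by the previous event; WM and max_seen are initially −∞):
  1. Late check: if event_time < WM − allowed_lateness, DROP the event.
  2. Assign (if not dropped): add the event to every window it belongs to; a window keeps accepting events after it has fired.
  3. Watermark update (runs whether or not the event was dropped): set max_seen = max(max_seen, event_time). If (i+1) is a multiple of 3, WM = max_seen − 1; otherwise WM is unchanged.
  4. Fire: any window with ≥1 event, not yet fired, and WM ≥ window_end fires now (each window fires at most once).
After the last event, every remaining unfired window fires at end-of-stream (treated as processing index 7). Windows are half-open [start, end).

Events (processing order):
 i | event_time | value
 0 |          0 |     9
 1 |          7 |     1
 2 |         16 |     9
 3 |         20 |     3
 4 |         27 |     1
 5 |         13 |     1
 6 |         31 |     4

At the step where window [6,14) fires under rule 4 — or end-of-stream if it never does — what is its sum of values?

1

i=0 t=0 v=9: → [0,8); WM=−∞
i=1 t=7 v=1: → [7,15),[6,14),[5,13),[4,12),[3,11),[2,10),[1,9),[0,8); WM=−∞
i=2 t=16 v=9: → [16,24),[15,23),[14,22),[13,21),[12,20),[11,19),[10,18),[9,17); WM=15; [0,8) fires=10 [1,9) fires=1 [2,10) fires=1 [3,11) fires=1 [4,12) fires=1 [5,13) fires=1 [6,14) fires=1 [7,15) fires=1
i=3 t=20 v=3: → [20,28),[19,27),[18,26),[17,25),[16,24),[15,23),[14,22),[13,21); WM=15
i=4 t=27 v=1: → [27,35),[26,34),[25,33),[24,32),[23,31),[22,30),[21,29),[20,28); WM=15
i=5 t=13 v=1: → [13,21),[12,20),[11,19),[10,18),[9,17),[8,16),[7,15),[6,14); WM=26; [8,16) fires=1 [9,17) fires=10 [10,18) fires=10 [11,19) fires=10 [12,20) fires=10 [13,21) fires=13 [14,22) fires=12 [15,23) fires=12 [16,24) fires=12 [17,25) fires=3 [18,26) fires=3
i=6 t=31 v=4: → [31,39),[30,38),[29,37),[28,36),[27,35),[26,34),[25,33),[24,32); WM=26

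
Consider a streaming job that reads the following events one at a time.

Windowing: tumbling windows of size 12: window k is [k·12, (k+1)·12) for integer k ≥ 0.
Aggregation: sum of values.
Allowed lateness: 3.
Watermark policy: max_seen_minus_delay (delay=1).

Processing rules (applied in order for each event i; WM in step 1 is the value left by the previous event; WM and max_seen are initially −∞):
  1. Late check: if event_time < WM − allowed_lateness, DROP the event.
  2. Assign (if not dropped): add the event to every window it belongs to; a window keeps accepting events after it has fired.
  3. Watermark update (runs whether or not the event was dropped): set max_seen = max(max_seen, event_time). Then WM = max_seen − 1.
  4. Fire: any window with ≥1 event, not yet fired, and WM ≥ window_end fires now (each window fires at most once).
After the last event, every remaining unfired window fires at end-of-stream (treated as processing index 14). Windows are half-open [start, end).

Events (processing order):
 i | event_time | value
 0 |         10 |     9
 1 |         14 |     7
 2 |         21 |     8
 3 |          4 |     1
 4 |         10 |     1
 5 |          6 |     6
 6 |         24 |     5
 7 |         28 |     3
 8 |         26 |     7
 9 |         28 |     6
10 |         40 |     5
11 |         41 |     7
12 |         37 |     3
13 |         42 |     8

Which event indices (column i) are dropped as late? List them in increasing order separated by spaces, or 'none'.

3 4 5

i=0 t=10 v=9: → [0,12); WM=9
i=1 t=14 v=7: → [12,24); WM=13; [0,12) fires=9
i=2 t=21 v=8: → [12,24); WM=20
i=3 t=4 v=1: DROP (t<20-3); WM=20
i=4 t=10 v=1: DROP (t<20-3); WM=20
i=5 t=6 v=6: DROP (t<20-3); WM=20
i=6 t=24 v=5: → [24,36); WM=23
i=7 t=28 v=3: → [24,36); WM=27; [12,24) fires=15
i=8 t=26 v=7: → [24,36); WM=27
i=9 t=28 v=6: → [24,36); WM=27
i=10 t=40 v=5: → [36,48); WM=39; [24,36) fires=21
i=11 t=41 v=7: → [36,48); WM=40
i=12 t=37 v=3: → [36,48); WM=40
i=13 t=42 v=8: → [36,48); WM=41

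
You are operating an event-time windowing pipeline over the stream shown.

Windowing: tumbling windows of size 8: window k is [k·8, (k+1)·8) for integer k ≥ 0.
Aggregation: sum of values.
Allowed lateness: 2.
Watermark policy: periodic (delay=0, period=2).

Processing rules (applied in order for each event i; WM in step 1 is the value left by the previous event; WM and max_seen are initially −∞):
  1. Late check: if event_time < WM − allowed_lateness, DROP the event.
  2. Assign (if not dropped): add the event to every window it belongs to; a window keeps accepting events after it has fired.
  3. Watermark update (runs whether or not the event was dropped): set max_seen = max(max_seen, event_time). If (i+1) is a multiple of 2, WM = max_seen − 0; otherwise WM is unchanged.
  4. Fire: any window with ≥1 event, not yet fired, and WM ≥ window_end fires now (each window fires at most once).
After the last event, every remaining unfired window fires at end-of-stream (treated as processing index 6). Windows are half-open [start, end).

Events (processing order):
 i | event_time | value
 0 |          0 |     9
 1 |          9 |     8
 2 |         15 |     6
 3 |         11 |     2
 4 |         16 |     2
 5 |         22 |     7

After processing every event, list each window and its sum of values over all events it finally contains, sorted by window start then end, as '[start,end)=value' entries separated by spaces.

i=0 t=0 v=9: → [0,8); WM=−∞
i=1 t=9 v=8: → [8,16); WM=9; [0,8) fires=9
i=2 t=15 v=6: → [8,16); WM=9
i=3 t=11 v=2: → [8,16); WM=15
i=4 t=16 v=2: → [16,24); WM=15
i=5 t=22 v=7: → [16,24); WM=22; [8,16) fires=16

[0,8)=9 [8,16)=16 [16,24)=9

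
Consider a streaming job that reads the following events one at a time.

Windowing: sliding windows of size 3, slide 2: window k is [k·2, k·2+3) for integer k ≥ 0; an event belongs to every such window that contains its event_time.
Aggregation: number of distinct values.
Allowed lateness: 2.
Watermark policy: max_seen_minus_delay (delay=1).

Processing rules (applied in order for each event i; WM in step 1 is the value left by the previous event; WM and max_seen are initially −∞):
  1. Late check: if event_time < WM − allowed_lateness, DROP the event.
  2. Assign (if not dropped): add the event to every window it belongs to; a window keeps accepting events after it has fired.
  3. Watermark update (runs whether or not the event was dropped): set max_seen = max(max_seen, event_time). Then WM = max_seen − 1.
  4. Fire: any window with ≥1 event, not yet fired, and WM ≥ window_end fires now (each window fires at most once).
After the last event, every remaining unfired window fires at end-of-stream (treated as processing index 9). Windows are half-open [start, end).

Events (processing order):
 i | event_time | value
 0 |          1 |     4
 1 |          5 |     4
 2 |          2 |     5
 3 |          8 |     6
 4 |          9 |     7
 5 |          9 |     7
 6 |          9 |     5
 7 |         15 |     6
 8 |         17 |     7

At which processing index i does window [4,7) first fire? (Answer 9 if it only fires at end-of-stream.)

3

i=0 t=1 v=4: → [0,3); WM=0
i=1 t=5 v=4: → [4,7); WM=4; [0,3) fires=1
i=2 t=2 v=5: → [2,5),[0,3); WM=4
i=3 t=8 v=6: → [8,11),[6,9); WM=7; [2,5) fires=1 [4,7) fires=1
i=4 t=9 v=7: → [8,11); WM=8
i=5 t=9 v=7: → [8,11); WM=8
i=6 t=9 v=5: → [8,11); WM=8
i=7 t=15 v=6: → [14,17); WM=14; [6,9) fires=1 [8,11) fires=3
i=8 t=17 v=7: → [16,19); WM=16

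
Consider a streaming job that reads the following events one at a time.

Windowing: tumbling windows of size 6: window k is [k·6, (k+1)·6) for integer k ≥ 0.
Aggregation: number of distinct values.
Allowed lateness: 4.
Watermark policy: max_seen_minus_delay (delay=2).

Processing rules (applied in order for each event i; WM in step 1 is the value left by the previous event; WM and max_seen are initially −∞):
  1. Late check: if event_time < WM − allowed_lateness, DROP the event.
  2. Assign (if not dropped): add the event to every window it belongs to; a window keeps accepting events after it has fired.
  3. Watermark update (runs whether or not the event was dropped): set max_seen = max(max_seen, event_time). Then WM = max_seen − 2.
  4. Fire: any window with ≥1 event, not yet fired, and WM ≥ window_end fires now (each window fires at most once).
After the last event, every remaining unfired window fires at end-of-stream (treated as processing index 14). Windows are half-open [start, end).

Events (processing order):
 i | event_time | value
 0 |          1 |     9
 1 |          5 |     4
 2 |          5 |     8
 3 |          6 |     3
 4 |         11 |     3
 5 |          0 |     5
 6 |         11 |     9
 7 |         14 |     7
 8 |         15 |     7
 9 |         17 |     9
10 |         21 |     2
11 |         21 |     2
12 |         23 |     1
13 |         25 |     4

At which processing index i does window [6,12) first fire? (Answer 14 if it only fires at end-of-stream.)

7

i=0 t=1 v=9: → [0,6); WM=-1
i=1 t=5 v=4: → [0,6); WM=3
i=2 t=5 v=8: → [0,6); WM=3
i=3 t=6 v=3: → [6,12); WM=4
i=4 t=11 v=3: → [6,12); WM=9; [0,6) fires=3
i=5 t=0 v=5: DROP (t<9-4); WM=9
i=6 t=11 v=9: → [6,12); WM=9
i=7 t=14 v=7: → [12,18); WM=12; [6,12) fires=2
i=8 t=15 v=7: → [12,18); WM=13
i=9 t=17 v=9: → [12,18); WM=15
i=10 t=21 v=2: → [18,24); WM=19; [12,18) fires=2
i=11 t=21 v=2: → [18,24); WM=19
i=12 t=23 v=1: → [18,24); WM=21
i=13 t=25 v=4: → [24,30); WM=23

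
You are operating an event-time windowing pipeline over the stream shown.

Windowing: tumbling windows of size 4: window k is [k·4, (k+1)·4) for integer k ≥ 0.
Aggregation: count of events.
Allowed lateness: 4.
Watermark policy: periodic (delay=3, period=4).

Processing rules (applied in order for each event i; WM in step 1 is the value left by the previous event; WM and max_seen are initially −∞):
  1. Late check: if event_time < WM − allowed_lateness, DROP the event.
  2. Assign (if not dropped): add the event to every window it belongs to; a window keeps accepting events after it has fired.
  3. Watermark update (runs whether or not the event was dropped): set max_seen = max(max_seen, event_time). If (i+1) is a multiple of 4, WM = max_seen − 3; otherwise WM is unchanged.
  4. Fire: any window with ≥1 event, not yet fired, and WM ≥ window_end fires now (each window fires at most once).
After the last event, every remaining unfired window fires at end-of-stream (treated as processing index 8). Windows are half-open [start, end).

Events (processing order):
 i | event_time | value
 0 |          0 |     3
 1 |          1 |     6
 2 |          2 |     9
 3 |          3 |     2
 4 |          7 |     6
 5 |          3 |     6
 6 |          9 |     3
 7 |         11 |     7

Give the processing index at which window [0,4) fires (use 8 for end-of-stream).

7

i=0 t=0 v=3: → [0,4); WM=−∞
i=1 t=1 v=6: → [0,4); WM=−∞
i=2 t=2 v=9: → [0,4); WM=−∞
i=3 t=3 v=2: → [0,4); WM=0
i=4 t=7 v=6: → [4,8); WM=0
i=5 t=3 v=6: → [0,4); WM=0
i=6 t=9 v=3: → [8,12); WM=0
i=7 t=11 v=7: → [8,12); WM=8; [0,4) fires=5 [4,8) fires=1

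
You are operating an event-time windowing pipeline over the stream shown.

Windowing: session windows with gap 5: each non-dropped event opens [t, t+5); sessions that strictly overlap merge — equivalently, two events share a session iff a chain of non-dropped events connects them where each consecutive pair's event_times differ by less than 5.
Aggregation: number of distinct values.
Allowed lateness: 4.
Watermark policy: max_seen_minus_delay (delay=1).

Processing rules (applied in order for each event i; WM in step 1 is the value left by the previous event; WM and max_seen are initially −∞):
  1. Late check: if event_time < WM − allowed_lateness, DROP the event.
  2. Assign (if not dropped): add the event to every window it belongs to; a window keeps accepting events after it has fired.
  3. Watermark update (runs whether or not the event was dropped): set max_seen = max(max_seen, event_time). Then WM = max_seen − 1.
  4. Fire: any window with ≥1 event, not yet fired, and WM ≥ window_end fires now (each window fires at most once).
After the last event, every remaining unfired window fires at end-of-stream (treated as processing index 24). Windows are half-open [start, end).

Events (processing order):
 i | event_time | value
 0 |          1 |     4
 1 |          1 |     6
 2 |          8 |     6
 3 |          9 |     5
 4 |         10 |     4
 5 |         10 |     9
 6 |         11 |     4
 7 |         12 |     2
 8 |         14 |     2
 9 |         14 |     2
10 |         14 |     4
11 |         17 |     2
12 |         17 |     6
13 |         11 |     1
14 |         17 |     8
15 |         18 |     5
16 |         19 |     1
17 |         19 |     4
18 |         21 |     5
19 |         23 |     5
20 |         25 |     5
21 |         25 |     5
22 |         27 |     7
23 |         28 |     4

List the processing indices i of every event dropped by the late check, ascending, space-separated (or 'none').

i=0 t=1 v=4: → [1,6); WM=0
i=1 t=1 v=6: → [1,6); WM=0
i=2 t=8 v=6: → [8,13); WM=7
i=3 t=9 v=5: → [8,14); WM=8
i=4 t=10 v=4: → [8,15); WM=9
i=5 t=10 v=9: → [8,15); WM=9
i=6 t=11 v=4: → [8,16); WM=10
i=7 t=12 v=2: → [8,17); WM=11
i=8 t=14 v=2: → [8,19); WM=13
i=9 t=14 v=2: → [8,19); WM=13
i=10 t=14 v=4: → [8,19); WM=13
i=11 t=17 v=2: → [8,22); WM=16
i=12 t=17 v=6: → [8,22); WM=16
i=13 t=11 v=1: DROP (t<16-4); WM=16
i=14 t=17 v=8: → [8,22); WM=16
i=15 t=18 v=5: → [8,23); WM=17
i=16 t=19 v=1: → [8,24); WM=18
i=17 t=19 v=4: → [8,24); WM=18
i=18 t=21 v=5: → [8,26); WM=20
i=19 t=23 v=5: → [8,28); WM=22
i=20 t=25 v=5: → [8,30); WM=24
i=21 t=25 v=5: → [8,30); WM=24
i=22 t=27 v=7: → [8,32); WM=26
i=23 t=28 v=4: → [8,33); WM=27

13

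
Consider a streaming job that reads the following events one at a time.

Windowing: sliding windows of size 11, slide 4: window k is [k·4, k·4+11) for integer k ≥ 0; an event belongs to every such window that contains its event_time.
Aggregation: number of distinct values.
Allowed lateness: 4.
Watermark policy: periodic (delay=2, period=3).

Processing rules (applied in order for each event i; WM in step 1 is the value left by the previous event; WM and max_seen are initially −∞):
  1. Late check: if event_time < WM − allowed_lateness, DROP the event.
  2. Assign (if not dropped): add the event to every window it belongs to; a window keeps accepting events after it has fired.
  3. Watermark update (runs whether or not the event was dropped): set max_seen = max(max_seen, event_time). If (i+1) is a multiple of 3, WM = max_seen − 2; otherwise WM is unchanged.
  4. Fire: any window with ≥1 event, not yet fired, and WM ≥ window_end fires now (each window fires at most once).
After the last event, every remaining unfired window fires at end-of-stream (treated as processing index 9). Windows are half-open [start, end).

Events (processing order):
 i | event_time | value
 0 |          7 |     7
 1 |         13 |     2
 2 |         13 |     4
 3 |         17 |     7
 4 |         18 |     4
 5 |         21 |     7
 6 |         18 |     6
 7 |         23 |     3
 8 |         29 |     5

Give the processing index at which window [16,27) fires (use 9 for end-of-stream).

8

i=0 t=7 v=7: → [4,15),[0,11); WM=−∞
i=1 t=13 v=2: → [12,23),[8,19),[4,15); WM=−∞
i=2 t=13 v=4: → [12,23),[8,19),[4,15); WM=11; [0,11) fires=1
i=3 t=17 v=7: → [16,27),[12,23),[8,19); WM=11
i=4 t=18 v=4: → [16,27),[12,23),[8,19); WM=11
i=5 t=21 v=7: → [20,31),[16,27),[12,23); WM=19; [4,15) fires=3 [8,19) fires=3
i=6 t=18 v=6: → [16,27),[12,23),[8,19); WM=19
i=7 t=23 v=3: → [20,31),[16,27); WM=19
i=8 t=29 v=5: → [28,39),[24,35),[20,31); WM=27; [12,23) fires=4 [16,27) fires=4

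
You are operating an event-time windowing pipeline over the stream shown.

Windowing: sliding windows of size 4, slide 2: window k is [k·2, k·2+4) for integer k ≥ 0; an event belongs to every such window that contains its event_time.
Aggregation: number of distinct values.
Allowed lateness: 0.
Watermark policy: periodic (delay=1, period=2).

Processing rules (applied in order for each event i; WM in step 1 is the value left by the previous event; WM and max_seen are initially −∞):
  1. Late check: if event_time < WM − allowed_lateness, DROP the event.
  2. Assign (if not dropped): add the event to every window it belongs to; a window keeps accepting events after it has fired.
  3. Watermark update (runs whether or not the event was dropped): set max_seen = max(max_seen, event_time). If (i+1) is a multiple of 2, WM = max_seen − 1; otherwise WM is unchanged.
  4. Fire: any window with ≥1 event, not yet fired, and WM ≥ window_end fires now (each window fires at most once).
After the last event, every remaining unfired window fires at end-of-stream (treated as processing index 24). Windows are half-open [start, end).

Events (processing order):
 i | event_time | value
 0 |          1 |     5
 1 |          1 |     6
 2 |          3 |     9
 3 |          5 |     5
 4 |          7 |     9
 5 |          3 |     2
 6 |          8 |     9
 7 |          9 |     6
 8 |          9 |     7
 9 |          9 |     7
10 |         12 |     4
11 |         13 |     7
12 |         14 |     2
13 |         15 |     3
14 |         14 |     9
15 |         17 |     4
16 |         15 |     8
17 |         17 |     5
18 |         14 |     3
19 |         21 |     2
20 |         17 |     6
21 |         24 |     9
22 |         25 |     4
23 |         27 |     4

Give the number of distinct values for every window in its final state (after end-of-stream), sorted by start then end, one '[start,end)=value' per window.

i=0 t=1 v=5: → [0,4); WM=−∞
i=1 t=1 v=6: → [0,4); WM=0
i=2 t=3 v=9: → [2,6),[0,4); WM=0
i=3 t=5 v=5: → [4,8),[2,6); WM=4; [0,4) fires=3
i=4 t=7 v=9: → [6,10),[4,8); WM=4
i=5 t=3 v=2: DROP (t<4-0); WM=6; [2,6) fires=2
i=6 t=8 v=9: → [8,12),[6,10); WM=6
i=7 t=9 v=6: → [8,12),[6,10); WM=8; [4,8) fires=2
i=8 t=9 v=7: → [8,12),[6,10); WM=8
i=9 t=9 v=7: → [8,12),[6,10); WM=8
i=10 t=12 v=4: → [12,16),[10,14); WM=8
i=11 t=13 v=7: → [12,16),[10,14); WM=12; [6,10) fires=3 [8,12) fires=3
i=12 t=14 v=2: → [14,18),[12,16); WM=12
i=13 t=15 v=3: → [14,18),[12,16); WM=14; [10,14) fires=2
i=14 t=14 v=9: → [14,18),[12,16); WM=14
i=15 t=17 v=4: → [16,20),[14,18); WM=16; [12,16) fires=5
i=16 t=15 v=8: DROP (t<16-0); WM=16
i=17 t=17 v=5: → [16,20),[14,18); WM=16
i=18 t=14 v=3: DROP (t<16-0); WM=16
i=19 t=21 v=2: → [20,24),[18,22); WM=20; [14,18) fires=5 [16,20) fires=2
i=20 t=17 v=6: DROP (t<20-0); WM=20
i=21 t=24 v=9: → [24,28),[22,26); WM=23; [18,22) fires=1
i=22 t=25 v=4: → [24,28),[22,26); WM=23
i=23 t=27 v=4: → [26,30),[24,28); WM=26; [20,24) fires=1 [22,26) fires=2

[0,4)=3 [2,6)=2 [4,8)=2 [6,10)=3 [8,12)=3 [10,14)=2 [12,16)=5 [14,18)=5 [16,20)=2 [18,22)=1 [20,24)=1 [22,26)=2 [24,28)=2 [26,30)=1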